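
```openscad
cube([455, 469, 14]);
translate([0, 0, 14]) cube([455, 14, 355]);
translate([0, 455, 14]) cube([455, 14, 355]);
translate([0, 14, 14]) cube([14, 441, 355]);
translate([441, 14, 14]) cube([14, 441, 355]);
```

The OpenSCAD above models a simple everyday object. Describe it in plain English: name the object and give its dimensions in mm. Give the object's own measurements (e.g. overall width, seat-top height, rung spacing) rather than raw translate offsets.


An open-topped rectangular box: outside dimensions 455×469×369 mm, with a uniform wall and base thickness of 14 mm. The base is a full 455×469 slab on the floor; four walls sit on top of the base. The front and back walls (the −y and +y sides) span the full width; the two side walls fit between them.


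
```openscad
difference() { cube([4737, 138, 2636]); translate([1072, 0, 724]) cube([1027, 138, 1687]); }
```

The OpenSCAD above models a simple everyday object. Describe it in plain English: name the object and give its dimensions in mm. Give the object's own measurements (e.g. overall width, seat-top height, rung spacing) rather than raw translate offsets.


A wall 4737 mm long (x), 138 mm thick (y), 2636 mm tall, with a rectangular window opening cut through it. The opening is 1027 mm wide and 1687 mm tall; its sill is at z = 724 mm and its near (−x) edge is 1072 mm from the wall's −x end. The opening passes through the full wall thickness.


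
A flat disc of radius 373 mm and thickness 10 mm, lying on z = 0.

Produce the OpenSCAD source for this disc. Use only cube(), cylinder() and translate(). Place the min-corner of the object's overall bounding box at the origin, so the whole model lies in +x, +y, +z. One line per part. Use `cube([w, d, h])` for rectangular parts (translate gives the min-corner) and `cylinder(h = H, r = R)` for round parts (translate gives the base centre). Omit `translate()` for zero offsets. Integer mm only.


translate([373, 373, 0]) cylinder(h = 10, r = 373);


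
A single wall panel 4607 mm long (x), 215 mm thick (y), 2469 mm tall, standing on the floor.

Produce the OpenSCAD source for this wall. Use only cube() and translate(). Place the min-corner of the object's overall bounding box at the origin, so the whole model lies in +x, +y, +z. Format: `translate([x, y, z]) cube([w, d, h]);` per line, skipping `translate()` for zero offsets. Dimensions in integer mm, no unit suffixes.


cube([4607, 215, 2469]);


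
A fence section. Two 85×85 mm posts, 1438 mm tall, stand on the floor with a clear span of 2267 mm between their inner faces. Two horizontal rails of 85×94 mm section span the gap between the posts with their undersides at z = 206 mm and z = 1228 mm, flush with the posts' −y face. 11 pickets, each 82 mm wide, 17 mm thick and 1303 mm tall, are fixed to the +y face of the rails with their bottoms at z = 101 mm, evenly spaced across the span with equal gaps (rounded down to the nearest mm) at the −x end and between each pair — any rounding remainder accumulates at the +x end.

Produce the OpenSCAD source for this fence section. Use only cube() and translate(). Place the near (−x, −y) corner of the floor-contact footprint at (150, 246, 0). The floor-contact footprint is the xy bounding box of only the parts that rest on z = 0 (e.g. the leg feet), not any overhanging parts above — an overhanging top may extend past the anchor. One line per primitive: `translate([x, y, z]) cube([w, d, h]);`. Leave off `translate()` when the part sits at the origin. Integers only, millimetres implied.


translate([150, 246, 0]) cube([85, 85, 1438]);
translate([2502, 246, 0]) cube([85, 85, 1438]);
translate([235, 246, 206]) cube([2267, 85, 94]);
translate([235, 246, 1228]) cube([2267, 85, 94]);
translate([348, 331, 101]) cube([82, 17, 1303]);
translate([543, 331, 101]) cube([82, 17, 1303]);
translate([738, 331, 101]) cube([82, 17, 1303]);
translate([933, 331, 101]) cube([82, 17, 1303]);
translate([1128, 331, 101]) cube([82, 17, 1303]);
translate([1323, 331, 101]) cube([82, 17, 1303]);
translate([1518, 331, 101]) cube([82, 17, 1303]);
translate([1713, 331, 101]) cube([82, 17, 1303]);
translate([1908, 331, 101]) cube([82, 17, 1303]);
translate([2103, 331, 101]) cube([82, 17, 1303]);
translate([2298, 331, 101]) cube([82, 17, 1303]);


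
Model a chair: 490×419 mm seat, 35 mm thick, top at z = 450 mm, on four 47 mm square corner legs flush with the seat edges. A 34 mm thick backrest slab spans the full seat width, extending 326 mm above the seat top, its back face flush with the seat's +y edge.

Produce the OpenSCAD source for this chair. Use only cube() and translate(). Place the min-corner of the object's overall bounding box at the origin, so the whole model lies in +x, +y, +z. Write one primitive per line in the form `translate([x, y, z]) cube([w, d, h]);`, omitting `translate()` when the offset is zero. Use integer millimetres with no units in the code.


translate([0, 0, 415]) cube([490, 419, 35]);
cube([47, 47, 415]);
translate([443, 0, 0]) cube([47, 47, 415]);
translate([0, 372, 0]) cube([47, 47, 415]);
translate([443, 372, 0]) cube([47, 47, 415]);
translate([0, 385, 450]) cube([490, 34, 326]);


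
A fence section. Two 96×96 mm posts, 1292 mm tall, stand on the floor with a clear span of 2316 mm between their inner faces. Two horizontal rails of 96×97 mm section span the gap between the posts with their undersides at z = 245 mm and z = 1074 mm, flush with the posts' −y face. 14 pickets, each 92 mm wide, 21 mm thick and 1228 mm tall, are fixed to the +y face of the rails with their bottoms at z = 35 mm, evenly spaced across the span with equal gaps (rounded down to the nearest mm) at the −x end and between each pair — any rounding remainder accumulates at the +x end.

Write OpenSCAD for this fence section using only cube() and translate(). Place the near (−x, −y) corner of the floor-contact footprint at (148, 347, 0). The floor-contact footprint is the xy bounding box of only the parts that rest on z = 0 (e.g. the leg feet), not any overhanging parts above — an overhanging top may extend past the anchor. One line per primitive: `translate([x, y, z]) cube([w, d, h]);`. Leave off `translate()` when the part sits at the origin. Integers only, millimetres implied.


translate([148, 347, 0]) cube([96, 96, 1292]);
translate([2560, 347, 0]) cube([96, 96, 1292]);
translate([244, 347, 245]) cube([2316, 96, 97]);
translate([244, 347, 1074]) cube([2316, 96, 97]);
translate([312, 443, 35]) cube([92, 21, 1228]);
translate([472, 443, 35]) cube([92, 21, 1228]);
translate([632, 443, 35]) cube([92, 21, 1228]);
translate([792, 443, 35]) cube([92, 21, 1228]);
translate([952, 443, 35]) cube([92, 21, 1228]);
translate([1112, 443, 35]) cube([92, 21, 1228]);
translate([1272, 443, 35]) cube([92, 21, 1228]);
translate([1432, 443, 35]) cube([92, 21, 1228]);
translate([1592, 443, 35]) cube([92, 21, 1228]);
translate([1752, 443, 35]) cube([92, 21, 1228]);
translate([1912, 443, 35]) cube([92, 21, 1228]);
translate([2072, 443, 35]) cube([92, 21, 1228]);
translate([2232, 443, 35]) cube([92, 21, 1228]);
translate([2392, 443, 35]) cube([92, 21, 1228]);


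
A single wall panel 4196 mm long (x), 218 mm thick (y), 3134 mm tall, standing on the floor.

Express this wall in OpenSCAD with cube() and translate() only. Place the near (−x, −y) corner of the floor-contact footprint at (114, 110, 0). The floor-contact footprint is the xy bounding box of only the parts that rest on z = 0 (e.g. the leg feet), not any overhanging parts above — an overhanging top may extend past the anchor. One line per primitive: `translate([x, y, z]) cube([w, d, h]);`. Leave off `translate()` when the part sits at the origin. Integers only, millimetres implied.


translate([114, 110, 0]) cube([4196, 218, 3134]);


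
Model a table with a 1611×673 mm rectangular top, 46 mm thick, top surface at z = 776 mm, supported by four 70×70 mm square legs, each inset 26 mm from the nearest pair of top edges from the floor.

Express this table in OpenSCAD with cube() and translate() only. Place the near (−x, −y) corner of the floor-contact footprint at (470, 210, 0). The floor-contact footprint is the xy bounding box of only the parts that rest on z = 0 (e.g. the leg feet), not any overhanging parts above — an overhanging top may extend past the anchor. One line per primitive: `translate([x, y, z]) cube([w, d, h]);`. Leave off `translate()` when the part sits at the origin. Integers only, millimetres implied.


// leg_h = 776 - 46 = 730
translate([444, 184, 730]) cube([1611, 673, 46]);
translate([470, 210, 0]) cube([70, 70, 730]);
translate([1959, 210, 0]) cube([70, 70, 730]);
translate([470, 761, 0]) cube([70, 70, 730]);
translate([1959, 761, 0]) cube([70, 70, 730]);


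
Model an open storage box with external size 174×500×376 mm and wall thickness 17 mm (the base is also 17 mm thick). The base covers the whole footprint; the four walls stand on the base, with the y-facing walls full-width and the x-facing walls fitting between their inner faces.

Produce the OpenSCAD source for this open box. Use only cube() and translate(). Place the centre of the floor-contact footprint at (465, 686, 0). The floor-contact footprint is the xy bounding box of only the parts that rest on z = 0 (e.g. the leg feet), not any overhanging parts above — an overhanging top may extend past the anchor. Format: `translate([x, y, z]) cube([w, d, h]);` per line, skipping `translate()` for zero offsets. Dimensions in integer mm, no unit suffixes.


translate([378, 436, 0]) cube([174, 500, 17]);
translate([378, 436, 17]) cube([174, 17, 359]);
translate([378, 919, 17]) cube([174, 17, 359]);
translate([378, 453, 17]) cube([17, 466, 359]);
translate([535, 453, 17]) cube([17, 466, 359]);


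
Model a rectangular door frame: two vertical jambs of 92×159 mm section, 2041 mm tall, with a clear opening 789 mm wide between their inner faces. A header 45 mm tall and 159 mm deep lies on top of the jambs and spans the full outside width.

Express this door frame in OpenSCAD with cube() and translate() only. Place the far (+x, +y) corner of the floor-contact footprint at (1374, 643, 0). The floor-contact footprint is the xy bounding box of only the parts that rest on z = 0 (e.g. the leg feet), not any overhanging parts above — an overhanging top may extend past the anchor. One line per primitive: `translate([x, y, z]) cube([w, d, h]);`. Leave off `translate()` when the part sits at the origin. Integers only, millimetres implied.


translate([401, 484, 0]) cube([92, 159, 2041]);
translate([1282, 484, 0]) cube([92, 159, 2041]);
translate([401, 484, 2041]) cube([973, 159, 45]);


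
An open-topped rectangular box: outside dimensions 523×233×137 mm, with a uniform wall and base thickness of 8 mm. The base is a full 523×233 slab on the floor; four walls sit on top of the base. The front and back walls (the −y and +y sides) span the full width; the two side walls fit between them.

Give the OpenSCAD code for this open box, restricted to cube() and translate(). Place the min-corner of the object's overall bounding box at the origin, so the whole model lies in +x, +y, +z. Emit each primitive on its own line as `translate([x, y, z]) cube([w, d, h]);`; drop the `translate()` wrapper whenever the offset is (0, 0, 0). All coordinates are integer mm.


cube([523, 233, 8]);
translate([0, 0, 8]) cube([523, 8, 129]);
translate([0, 225, 8]) cube([523, 8, 129]);
translate([0, 8, 8]) cube([8, 217, 129]);
translate([515, 8, 8]) cube([8, 217, 129]);


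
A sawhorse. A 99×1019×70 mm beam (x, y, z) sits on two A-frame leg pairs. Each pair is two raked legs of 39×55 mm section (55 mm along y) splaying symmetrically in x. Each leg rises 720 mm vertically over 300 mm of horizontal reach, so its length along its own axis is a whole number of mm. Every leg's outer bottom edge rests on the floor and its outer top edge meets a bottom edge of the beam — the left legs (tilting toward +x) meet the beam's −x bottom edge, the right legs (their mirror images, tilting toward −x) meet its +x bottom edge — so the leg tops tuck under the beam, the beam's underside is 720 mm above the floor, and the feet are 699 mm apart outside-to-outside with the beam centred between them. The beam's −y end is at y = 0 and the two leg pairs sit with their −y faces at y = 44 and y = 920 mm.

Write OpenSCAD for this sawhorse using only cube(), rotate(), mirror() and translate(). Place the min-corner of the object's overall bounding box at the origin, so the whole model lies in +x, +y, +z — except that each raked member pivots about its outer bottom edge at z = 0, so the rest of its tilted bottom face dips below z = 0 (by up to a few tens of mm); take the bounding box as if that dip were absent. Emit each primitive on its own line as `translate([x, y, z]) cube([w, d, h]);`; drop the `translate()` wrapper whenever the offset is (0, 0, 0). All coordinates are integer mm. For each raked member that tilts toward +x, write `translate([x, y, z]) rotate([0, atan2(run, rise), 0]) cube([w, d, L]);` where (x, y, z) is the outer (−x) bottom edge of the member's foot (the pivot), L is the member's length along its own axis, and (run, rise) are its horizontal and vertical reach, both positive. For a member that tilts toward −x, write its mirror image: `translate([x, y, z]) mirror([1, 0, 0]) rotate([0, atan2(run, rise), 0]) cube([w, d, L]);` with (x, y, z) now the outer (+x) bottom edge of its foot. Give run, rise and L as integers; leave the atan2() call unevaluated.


// leg length = √(300² + 720²) = 780
// right-leg outer foot x = 2·300 + 99 = 699
// beam min-corner = (300, 0, 720)
translate([300, 0, 720]) cube([99, 1019, 70]);
translate([0, 44, 0]) rotate([0, atan2(300, 720), 0]) cube([39, 55, 780]);
translate([699, 44, 0]) mirror([1, 0, 0]) rotate([0, atan2(300, 720), 0]) cube([39, 55, 780]);
translate([0, 920, 0]) rotate([0, atan2(300, 720), 0]) cube([39, 55, 780]);
translate([699, 920, 0]) mirror([1, 0, 0]) rotate([0, atan2(300, 720), 0]) cube([39, 55, 780]);


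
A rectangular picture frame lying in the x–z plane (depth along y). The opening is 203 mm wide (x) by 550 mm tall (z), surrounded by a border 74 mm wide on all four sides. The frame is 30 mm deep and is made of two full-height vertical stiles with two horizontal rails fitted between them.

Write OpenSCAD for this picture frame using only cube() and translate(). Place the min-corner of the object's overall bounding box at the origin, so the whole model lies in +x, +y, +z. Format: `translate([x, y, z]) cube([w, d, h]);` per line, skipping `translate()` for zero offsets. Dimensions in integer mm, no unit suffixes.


cube([74, 30, 698]);
translate([277, 0, 0]) cube([74, 30, 698]);
translate([74, 0, 0]) cube([203, 30, 74]);
translate([74, 0, 624]) cube([203, 30, 74]);


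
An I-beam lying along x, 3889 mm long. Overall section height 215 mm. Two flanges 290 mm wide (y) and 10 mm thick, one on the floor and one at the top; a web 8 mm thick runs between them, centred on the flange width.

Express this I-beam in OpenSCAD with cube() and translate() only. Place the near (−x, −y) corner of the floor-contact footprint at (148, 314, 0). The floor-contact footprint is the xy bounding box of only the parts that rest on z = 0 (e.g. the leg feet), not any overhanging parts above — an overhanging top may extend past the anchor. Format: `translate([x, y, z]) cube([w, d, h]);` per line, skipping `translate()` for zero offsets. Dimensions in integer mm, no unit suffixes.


translate([148, 314, 0]) cube([3889, 290, 10]);
translate([148, 455, 10]) cube([3889, 8, 195]);
translate([148, 314, 205]) cube([3889, 290, 10]);


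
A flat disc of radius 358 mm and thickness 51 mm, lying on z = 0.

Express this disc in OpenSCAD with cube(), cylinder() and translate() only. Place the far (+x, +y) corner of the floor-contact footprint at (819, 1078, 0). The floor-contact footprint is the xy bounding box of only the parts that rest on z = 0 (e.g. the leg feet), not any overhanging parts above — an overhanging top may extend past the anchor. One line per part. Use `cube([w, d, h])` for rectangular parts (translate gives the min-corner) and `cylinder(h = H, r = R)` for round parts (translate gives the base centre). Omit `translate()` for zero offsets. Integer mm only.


translate([461, 720, 0]) cylinder(h = 51, r = 358);


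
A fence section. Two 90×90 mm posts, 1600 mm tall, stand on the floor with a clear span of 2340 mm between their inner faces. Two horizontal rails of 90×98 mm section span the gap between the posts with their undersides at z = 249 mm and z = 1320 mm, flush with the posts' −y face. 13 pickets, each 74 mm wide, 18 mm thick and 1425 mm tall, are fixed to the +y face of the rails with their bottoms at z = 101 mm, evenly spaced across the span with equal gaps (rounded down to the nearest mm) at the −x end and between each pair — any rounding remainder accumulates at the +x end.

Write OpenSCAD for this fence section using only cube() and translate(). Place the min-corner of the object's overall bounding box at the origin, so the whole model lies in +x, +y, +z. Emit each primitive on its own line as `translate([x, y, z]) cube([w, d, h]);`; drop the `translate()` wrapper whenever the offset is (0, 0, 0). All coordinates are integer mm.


cube([90, 90, 1600]);
translate([2430, 0, 0]) cube([90, 90, 1600]);
translate([90, 0, 249]) cube([2340, 90, 98]);
translate([90, 0, 1320]) cube([2340, 90, 98]);
translate([188, 90, 101]) cube([74, 18, 1425]);
translate([360, 90, 101]) cube([74, 18, 1425]);
translate([532, 90, 101]) cube([74, 18, 1425]);
translate([704, 90, 101]) cube([74, 18, 1425]);
translate([876, 90, 101]) cube([74, 18, 1425]);
translate([1048, 90, 101]) cube([74, 18, 1425]);
translate([1220, 90, 101]) cube([74, 18, 1425]);
translate([1392, 90, 101]) cube([74, 18, 1425]);
translate([1564, 90, 101]) cube([74, 18, 1425]);
translate([1736, 90, 101]) cube([74, 18, 1425]);
translate([1908, 90, 101]) cube([74, 18, 1425]);
translate([2080, 90, 101]) cube([74, 18, 1425]);
translate([2252, 90, 101]) cube([74, 18, 1425]);


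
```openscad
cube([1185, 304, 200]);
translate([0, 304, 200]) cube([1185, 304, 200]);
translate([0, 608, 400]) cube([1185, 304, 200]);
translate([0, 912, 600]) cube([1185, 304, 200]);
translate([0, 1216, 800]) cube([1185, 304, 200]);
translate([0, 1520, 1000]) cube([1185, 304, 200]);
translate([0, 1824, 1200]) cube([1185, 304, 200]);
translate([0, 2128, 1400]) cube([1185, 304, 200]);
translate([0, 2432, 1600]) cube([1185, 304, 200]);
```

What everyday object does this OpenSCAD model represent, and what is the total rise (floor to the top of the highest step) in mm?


A staircase. The total rise is 1800 mm.

9 identical blocks, each offset up and back from the previous — a staircase. Each step is 200 mm tall and there are 9 of them, so the total rise is 9 × 200 = 1800 mm.


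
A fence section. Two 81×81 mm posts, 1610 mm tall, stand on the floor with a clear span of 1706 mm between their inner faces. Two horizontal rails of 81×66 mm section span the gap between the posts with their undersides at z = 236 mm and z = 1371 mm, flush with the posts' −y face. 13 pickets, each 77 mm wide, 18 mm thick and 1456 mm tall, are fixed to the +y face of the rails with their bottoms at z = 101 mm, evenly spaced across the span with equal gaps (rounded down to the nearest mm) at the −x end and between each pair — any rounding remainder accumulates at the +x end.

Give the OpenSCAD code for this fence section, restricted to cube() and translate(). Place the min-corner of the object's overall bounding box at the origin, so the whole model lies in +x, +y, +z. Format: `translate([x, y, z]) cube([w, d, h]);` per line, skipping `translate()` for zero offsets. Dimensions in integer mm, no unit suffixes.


cube([81, 81, 1610]);
translate([1787, 0, 0]) cube([81, 81, 1610]);
translate([81, 0, 236]) cube([1706, 81, 66]);
translate([81, 0, 1371]) cube([1706, 81, 66]);
translate([131, 81, 101]) cube([77, 18, 1456]);
translate([258, 81, 101]) cube([77, 18, 1456]);
translate([385, 81, 101]) cube([77, 18, 1456]);
translate([512, 81, 101]) cube([77, 18, 1456]);
translate([639, 81, 101]) cube([77, 18, 1456]);
translate([766, 81, 101]) cube([77, 18, 1456]);
translate([893, 81, 101]) cube([77, 18, 1456]);
translate([1020, 81, 101]) cube([77, 18, 1456]);
translate([1147, 81, 101]) cube([77, 18, 1456]);
translate([1274, 81, 101]) cube([77, 18, 1456]);
translate([1401, 81, 101]) cube([77, 18, 1456]);
translate([1528, 81, 101]) cube([77, 18, 1456]);
translate([1655, 81, 101]) cube([77, 18, 1456]);


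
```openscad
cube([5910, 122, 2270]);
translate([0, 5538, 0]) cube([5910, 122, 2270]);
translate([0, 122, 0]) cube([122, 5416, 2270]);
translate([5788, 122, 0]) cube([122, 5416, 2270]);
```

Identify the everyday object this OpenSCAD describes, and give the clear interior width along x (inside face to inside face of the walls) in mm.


A house (or room) frame. The interior width is 5666 mm.

Four 2270 mm walls enclosing a rectangle with no floor or roof — a room or house frame. Outside width is 5910 mm and wall thickness is 122 mm, so the interior width is 5910 − 2 × 122 = 5666 mm.


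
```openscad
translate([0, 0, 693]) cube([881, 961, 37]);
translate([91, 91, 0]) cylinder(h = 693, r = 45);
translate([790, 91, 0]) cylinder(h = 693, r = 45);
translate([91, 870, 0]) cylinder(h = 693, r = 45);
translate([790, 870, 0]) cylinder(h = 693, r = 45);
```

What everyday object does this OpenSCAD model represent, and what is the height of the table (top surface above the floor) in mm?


A table. The table height is 730 mm.

A 881×961×37 slab sits at z = 693 on four Ø90 mm round legs — a table. The top surface is at 693 + 37 = 730 mm.


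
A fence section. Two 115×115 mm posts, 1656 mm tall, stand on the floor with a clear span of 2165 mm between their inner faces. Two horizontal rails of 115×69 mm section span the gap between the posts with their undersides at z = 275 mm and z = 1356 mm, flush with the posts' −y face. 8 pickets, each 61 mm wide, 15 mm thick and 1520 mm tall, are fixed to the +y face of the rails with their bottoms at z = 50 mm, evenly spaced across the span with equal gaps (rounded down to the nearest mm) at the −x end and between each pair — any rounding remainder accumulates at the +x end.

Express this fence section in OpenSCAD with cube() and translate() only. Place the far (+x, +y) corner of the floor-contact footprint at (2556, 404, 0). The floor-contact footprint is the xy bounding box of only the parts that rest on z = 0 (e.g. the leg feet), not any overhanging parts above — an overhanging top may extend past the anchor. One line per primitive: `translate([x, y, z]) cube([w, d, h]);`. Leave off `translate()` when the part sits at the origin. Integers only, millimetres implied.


translate([161, 289, 0]) cube([115, 115, 1656]);
translate([2441, 289, 0]) cube([115, 115, 1656]);
translate([276, 289, 275]) cube([2165, 115, 69]);
translate([276, 289, 1356]) cube([2165, 115, 69]);
translate([462, 404, 50]) cube([61, 15, 1520]);
translate([709, 404, 50]) cube([61, 15, 1520]);
translate([956, 404, 50]) cube([61, 15, 1520]);
translate([1203, 404, 50]) cube([61, 15, 1520]);
translate([1450, 404, 50]) cube([61, 15, 1520]);
translate([1697, 404, 50]) cube([61, 15, 1520]);
translate([1944, 404, 50]) cube([61, 15, 1520]);
translate([2191, 404, 50]) cube([61, 15, 1520]);


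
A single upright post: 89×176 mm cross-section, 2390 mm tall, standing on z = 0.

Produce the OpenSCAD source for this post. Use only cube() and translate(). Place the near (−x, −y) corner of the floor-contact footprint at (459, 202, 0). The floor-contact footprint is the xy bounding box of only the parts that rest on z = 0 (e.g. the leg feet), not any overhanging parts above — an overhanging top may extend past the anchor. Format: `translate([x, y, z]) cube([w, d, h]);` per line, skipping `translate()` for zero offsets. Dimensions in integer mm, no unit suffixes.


translate([459, 202, 0]) cube([89, 176, 2390]);


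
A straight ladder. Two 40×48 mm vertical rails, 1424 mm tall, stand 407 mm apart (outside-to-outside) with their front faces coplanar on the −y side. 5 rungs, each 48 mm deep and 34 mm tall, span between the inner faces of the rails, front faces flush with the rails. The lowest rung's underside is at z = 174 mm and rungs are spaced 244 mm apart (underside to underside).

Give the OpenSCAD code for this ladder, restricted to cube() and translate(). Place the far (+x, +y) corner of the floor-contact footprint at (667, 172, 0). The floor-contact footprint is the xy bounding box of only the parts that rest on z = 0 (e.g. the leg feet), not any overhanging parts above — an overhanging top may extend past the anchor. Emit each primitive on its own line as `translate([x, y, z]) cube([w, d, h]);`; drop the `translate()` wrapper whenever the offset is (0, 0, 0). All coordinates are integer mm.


// rung span = 407 - 2*40 = 327
// rung[k] z = 174 + k*244
translate([260, 124, 0]) cube([40, 48, 1424]);
translate([627, 124, 0]) cube([40, 48, 1424]);
translate([300, 124, 174]) cube([327, 48, 34]);
translate([300, 124, 418]) cube([327, 48, 34]);
translate([300, 124, 662]) cube([327, 48, 34]);
translate([300, 124, 906]) cube([327, 48, 34]);
translate([300, 124, 1150]) cube([327, 48, 34]);


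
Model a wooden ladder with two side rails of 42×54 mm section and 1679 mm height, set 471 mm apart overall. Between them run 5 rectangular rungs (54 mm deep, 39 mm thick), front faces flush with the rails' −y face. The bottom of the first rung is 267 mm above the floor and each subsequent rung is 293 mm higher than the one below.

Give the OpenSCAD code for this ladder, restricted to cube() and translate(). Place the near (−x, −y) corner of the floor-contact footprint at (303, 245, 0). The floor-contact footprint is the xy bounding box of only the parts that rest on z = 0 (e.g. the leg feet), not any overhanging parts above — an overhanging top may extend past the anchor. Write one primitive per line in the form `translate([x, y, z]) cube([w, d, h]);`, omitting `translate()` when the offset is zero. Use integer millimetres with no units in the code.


// rung span = 471 - 2*42 = 387
// rung[k] z = 267 + k*293
translate([303, 245, 0]) cube([42, 54, 1679]);
translate([732, 245, 0]) cube([42, 54, 1679]);
translate([345, 245, 267]) cube([387, 54, 39]);
translate([345, 245, 560]) cube([387, 54, 39]);
translate([345, 245, 853]) cube([387, 54, 39]);
translate([345, 245, 1146]) cube([387, 54, 39]);
translate([345, 245, 1439]) cube([387, 54, 39]);


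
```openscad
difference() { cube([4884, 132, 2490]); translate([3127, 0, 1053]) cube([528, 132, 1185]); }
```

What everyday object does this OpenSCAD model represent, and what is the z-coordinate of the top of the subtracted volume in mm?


A wall with a window opening. The window head height is 2238 mm.

A wall with a rectangular opening subtracted — a window. Sill at z = 1053, opening 1185 mm tall, so the head is at 1053 + 1185 = 2238 mm.


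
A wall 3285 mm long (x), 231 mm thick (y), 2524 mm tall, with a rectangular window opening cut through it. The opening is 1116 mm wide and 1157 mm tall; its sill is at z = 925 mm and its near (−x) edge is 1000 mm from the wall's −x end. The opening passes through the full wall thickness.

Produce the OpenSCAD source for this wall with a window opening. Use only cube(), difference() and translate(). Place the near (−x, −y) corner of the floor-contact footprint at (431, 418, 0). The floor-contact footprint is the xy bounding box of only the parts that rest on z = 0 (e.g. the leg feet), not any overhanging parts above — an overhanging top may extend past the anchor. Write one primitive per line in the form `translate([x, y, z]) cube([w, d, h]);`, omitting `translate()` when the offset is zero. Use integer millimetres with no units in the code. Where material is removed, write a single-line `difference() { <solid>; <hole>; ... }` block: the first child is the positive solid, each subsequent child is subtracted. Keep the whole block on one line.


difference() { translate([431, 418, 0]) cube([3285, 231, 2524]); translate([1431, 418, 925]) cube([1116, 231, 1157]); }


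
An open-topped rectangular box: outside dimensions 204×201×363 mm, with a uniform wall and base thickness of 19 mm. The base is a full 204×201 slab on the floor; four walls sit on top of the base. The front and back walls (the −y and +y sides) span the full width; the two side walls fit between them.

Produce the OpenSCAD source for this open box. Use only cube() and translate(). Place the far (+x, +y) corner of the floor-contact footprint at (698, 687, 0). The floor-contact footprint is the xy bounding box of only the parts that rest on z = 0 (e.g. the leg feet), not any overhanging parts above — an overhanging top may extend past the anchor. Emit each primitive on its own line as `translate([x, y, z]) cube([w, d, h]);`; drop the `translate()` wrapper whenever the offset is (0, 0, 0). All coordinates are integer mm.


translate([494, 486, 0]) cube([204, 201, 19]);
translate([494, 486, 19]) cube([204, 19, 344]);
translate([494, 668, 19]) cube([204, 19, 344]);
translate([494, 505, 19]) cube([19, 163, 344]);
translate([679, 505, 19]) cube([19, 163, 344]);


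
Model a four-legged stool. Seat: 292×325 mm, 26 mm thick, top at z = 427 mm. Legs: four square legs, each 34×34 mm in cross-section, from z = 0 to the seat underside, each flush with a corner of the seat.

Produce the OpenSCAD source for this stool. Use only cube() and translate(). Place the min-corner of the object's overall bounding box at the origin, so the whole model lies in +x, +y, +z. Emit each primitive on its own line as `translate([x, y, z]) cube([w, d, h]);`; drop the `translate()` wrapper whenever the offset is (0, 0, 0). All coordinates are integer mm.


// leg_h = 427 - 26 = 401
translate([0, 0, 401]) cube([292, 325, 26]);
cube([34, 34, 401]);
translate([258, 0, 0]) cube([34, 34, 401]);
translate([0, 291, 0]) cube([34, 34, 401]);
translate([258, 291, 0]) cube([34, 34, 401]);


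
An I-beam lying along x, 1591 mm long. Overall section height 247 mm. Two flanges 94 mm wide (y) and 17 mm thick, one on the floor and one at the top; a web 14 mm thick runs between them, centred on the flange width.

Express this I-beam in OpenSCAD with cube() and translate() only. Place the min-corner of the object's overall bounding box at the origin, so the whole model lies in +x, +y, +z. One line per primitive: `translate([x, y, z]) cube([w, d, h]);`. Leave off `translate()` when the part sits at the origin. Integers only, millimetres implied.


cube([1591, 94, 17]);
translate([0, 40, 17]) cube([1591, 14, 213]);
translate([0, 0, 230]) cube([1591, 94, 17]);


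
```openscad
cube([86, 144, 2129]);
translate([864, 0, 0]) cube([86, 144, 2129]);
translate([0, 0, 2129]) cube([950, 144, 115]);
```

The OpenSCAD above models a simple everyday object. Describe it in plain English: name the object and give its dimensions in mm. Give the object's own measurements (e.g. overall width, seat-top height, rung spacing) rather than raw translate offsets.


A door frame. The clear opening is 778 mm wide and 2129 mm high. Two 86 mm wide jambs, 144 mm deep, stand either side of the opening from the floor to the top of the opening. A 115 mm thick head sits across the top of both jambs, spanning the full outside width of the frame.


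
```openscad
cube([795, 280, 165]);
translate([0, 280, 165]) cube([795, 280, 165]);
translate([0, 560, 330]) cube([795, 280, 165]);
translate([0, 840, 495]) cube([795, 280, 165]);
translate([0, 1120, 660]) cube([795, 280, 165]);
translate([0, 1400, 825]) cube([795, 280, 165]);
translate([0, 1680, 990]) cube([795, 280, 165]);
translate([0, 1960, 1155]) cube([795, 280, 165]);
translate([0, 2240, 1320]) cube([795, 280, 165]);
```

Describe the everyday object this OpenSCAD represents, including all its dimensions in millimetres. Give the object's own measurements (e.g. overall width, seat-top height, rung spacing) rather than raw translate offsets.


A straight staircase of 9 solid steps. Each step is 795 mm wide (x), 280 mm deep (y, the going) and 165 mm tall (the rise). The first step rests on the floor; each subsequent step sits one going further in +y and one rise higher in +z, directly behind and above the previous step with no overlap.


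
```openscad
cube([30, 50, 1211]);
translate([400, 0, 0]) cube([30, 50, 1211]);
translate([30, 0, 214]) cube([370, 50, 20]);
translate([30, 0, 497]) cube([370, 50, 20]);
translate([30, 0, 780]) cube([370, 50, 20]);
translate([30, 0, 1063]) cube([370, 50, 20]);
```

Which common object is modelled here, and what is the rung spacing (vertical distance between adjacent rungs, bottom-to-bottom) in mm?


A ladder. The rung spacing is 283 mm.

Two tall 30×50 posts with 4 short bars between them — a ladder. Adjacent rungs sit at z = 214 and z = 497, so the spacing is 497 − 214 = 283 mm.


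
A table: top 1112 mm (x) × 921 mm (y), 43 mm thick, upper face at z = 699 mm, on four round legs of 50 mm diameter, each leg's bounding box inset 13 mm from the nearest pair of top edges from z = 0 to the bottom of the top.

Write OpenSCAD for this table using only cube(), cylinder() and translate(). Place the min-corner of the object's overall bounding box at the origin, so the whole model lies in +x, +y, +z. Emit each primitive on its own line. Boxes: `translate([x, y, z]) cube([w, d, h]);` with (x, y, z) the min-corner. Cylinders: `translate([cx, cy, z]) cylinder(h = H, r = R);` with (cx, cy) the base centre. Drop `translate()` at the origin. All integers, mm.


translate([0, 0, 656]) cube([1112, 921, 43]);
translate([38, 38, 0]) cylinder(h = 656, r = 25);
translate([1074, 38, 0]) cylinder(h = 656, r = 25);
translate([38, 883, 0]) cylinder(h = 656, r = 25);
translate([1074, 883, 0]) cylinder(h = 656, r = 25);


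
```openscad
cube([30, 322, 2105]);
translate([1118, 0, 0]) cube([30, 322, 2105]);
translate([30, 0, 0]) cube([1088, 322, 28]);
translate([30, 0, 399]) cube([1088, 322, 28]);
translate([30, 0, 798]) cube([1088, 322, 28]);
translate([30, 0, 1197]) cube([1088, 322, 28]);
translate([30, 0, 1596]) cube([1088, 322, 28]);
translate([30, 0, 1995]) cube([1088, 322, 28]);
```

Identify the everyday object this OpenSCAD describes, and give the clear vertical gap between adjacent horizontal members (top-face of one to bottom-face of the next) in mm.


A bookshelf. The clear shelf gap is 371 mm.

Two tall side panels with 6 horizontal boards between them — a bookshelf. The first two shelf undersides are at z = 0 and z = 399; with shelf thickness 28, the clear gap is 399 − 0 − 28 = 371 mm.


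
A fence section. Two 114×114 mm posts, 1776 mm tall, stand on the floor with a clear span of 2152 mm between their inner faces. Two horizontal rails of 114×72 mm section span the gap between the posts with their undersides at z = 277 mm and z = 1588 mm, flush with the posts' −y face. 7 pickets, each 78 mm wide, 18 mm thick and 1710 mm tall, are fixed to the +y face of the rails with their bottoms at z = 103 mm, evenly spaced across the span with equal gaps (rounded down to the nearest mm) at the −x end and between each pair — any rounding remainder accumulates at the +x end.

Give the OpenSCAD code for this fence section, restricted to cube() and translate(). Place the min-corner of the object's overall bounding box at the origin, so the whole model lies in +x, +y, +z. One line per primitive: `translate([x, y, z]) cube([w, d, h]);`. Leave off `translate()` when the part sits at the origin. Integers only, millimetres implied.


cube([114, 114, 1776]);
translate([2266, 0, 0]) cube([114, 114, 1776]);
translate([114, 0, 277]) cube([2152, 114, 72]);
translate([114, 0, 1588]) cube([2152, 114, 72]);
translate([314, 114, 103]) cube([78, 18, 1710]);
translate([592, 114, 103]) cube([78, 18, 1710]);
translate([870, 114, 103]) cube([78, 18, 1710]);
translate([1148, 114, 103]) cube([78, 18, 1710]);
translate([1426, 114, 103]) cube([78, 18, 1710]);
translate([1704, 114, 103]) cube([78, 18, 1710]);
translate([1982, 114, 103]) cube([78, 18, 1710]);


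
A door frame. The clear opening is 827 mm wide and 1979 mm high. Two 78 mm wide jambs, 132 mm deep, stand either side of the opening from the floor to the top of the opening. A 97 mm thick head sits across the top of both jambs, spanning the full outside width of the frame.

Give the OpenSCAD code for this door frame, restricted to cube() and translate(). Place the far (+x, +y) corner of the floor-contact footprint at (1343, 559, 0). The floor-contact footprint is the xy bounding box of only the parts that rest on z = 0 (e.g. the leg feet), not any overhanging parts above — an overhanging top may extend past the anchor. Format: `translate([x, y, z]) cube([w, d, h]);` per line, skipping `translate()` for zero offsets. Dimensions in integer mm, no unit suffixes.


translate([360, 427, 0]) cube([78, 132, 1979]);
translate([1265, 427, 0]) cube([78, 132, 1979]);
translate([360, 427, 1979]) cube([983, 132, 97]);


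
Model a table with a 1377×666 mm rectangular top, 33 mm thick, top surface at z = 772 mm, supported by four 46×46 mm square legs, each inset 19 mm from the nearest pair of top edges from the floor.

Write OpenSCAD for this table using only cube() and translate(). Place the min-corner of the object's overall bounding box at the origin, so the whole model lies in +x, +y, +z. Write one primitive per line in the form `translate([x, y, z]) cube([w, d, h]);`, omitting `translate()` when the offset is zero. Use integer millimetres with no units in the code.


translate([0, 0, 739]) cube([1377, 666, 33]);
translate([19, 19, 0]) cube([46, 46, 739]);
translate([1312, 19, 0]) cube([46, 46, 739]);
translate([19, 601, 0]) cube([46, 46, 739]);
translate([1312, 601, 0]) cube([46, 46, 739]);


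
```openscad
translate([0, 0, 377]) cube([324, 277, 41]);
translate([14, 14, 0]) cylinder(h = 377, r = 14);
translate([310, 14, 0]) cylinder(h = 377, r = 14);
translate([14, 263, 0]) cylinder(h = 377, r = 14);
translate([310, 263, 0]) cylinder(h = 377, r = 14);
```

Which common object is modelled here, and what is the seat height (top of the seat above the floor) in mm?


A stool. The seat height is 418 mm.

A 324×277×41 slab at z = 377 on four corner cylinders — a stool. The seat top is 377 + 41 = 418 mm.


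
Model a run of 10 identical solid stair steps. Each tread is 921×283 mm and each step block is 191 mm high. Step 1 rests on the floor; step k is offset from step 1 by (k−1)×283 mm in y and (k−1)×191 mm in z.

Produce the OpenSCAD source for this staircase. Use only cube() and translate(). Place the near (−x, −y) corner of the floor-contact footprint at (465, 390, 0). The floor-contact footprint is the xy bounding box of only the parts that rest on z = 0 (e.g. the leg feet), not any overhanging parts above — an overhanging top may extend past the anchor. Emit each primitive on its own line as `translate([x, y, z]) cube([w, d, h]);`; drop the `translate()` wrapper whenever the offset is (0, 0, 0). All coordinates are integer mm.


translate([465, 390, 0]) cube([921, 283, 191]);
translate([465, 673, 191]) cube([921, 283, 191]);
translate([465, 956, 382]) cube([921, 283, 191]);
translate([465, 1239, 573]) cube([921, 283, 191]);
translate([465, 1522, 764]) cube([921, 283, 191]);
translate([465, 1805, 955]) cube([921, 283, 191]);
translate([465, 2088, 1146]) cube([921, 283, 191]);
translate([465, 2371, 1337]) cube([921, 283, 191]);
translate([465, 2654, 1528]) cube([921, 283, 191]);
translate([465, 2937, 1719]) cube([921, 283, 191]);


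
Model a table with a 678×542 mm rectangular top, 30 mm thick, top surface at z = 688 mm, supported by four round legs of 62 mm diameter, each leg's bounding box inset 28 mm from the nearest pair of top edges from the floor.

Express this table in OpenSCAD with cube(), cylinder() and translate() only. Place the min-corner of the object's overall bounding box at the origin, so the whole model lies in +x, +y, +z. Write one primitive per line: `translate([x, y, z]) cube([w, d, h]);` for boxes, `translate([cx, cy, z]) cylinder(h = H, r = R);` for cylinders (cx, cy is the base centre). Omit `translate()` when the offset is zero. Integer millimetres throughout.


// leg_h = 688 - 30 = 658
translate([0, 0, 658]) cube([678, 542, 30]);
translate([59, 59, 0]) cylinder(h = 658, r = 31);
translate([619, 59, 0]) cylinder(h = 658, r = 31);
translate([59, 483, 0]) cylinder(h = 658, r = 31);
translate([619, 483, 0]) cylinder(h = 658, r = 31);
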